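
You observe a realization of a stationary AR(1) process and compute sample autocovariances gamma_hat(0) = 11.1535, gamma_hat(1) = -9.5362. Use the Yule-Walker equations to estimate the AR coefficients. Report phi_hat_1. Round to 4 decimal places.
\hat\phi_{1} = -0.8550

The Yule-Walker equations for an AR(p) process read, in matrix form,
  Gamma_p phi = r_p,   with   (Gamma_p)_{ij} = gamma(|i - j|),
                       (r_p)_i = gamma(i),   i,j = 1..p.
Substitute the sample gammas (Toeplitz matrix and right-hand side of size 1):
  Gamma_p = [[11.1535]]
  r_p     = [-9.5362]
With p = 1 this is the single equation gamma(0) phi_1 = gamma(1):
  phi_hat_1 = gamma(1) / gamma(0) = -9.5362 / 11.1535 = -0.8550.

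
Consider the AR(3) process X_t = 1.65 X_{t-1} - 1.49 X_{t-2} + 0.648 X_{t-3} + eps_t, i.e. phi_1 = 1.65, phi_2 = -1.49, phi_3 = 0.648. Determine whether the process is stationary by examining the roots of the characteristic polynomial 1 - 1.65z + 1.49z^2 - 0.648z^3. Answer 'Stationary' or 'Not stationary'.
\text{Stationary}

The AR(p) characteristic polynomial is P(z) = 1 - 1.65z + 1.49z^2 - 0.648z^3.
Stationarity requires all roots to lie outside the unit circle, i.e. |z| > 1 for every root.
Degree 3: look for a simple real root z0 first, then factor out (1 - z/z0) and solve the remaining quadratic.
Testing z0 = 1.25: P(1.25) = 1 + (-1.65)(1.25) + (1.49)(1.25)^2 + (-0.648)(1.25)^3
  = 1 + (-2.0625) + (2.328125) + (-1.265625) = 0.  So z_0 = 1.25 is a root, |z_0| = 1.25.
Divide out the factor (1 - 0.8 z) = (1 - z/z0) (since 1/z0 = 0.8):
  P(z) = (1 - 0.8 z)(1 + (-0.85) z + (0.81) z^2)
  [check: z-coef -0.85 - (0.8) = -1.65; z^2-coef 0.81 - (0.8)(-0.85) = 1.49; z^3-coef -(0.8)(0.81) = -0.648.]
Remaining roots from the quadratic factor 1 + (-0.85) z + (0.81) z^2:
  Set 1 + (-0.85) z + (0.81) z^2 = 0, i.e. a z^2 + b z + c = 0 with a = 0.81, b = -0.85, c = 1.
  Discriminant D = b^2 - 4ac = (-0.85)^2 - 4*(0.81)*1 = 0.7225 - (3.24) = -2.5175.
  D < 0, so the roots are the complex-conjugate pair z = (-b +/- i sqrt(-D)) / (2a) = 0.5247 +/- 0.9794i.
  For a conjugate pair |z|^2 = z * conj(z) = (product of roots) = c/a = 1/(0.81) = 1.234568, so |z| = sqrt(1.234568) = 1.1111 for both roots.
Moduli of all roots: 1.2500, 1.1111, 1.1111.
All moduli strictly greater than 1? Yes.
Verdict: Stationary.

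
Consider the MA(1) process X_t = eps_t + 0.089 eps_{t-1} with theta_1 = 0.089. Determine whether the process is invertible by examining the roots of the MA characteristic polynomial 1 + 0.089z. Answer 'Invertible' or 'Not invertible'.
\text{Invertible}

The MA(q) characteristic polynomial is P(z) = 1 + 0.089z.
Invertibility requires all roots to lie outside the unit circle, i.e. |z| > 1 for every root.
This is linear in z: 1 + (0.089) z = 0  =>  z = -1/(0.089) = -11.235955,  |z| = 11.235955.
Moduli of all roots: 11.2360.
All moduli strictly greater than 1? Yes.
Verdict: Invertible.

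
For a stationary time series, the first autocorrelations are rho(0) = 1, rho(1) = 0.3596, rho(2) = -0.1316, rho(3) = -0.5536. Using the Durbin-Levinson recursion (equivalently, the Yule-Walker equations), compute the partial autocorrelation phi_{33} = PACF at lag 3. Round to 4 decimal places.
\phi_{33} = -0.4850

The PACF at lag k is phi_{kk}, the last component of the solution
to the Yule-Walker system G_k phi = r_k where
  (G_k)_{ij} = rho(|i - j|), (r_k)_i = rho(i), i,j = 1..k.
Equivalently, Durbin-Levinson gives phi_{kk} iteratively:
  phi_{11} = rho(1)
  phi_{kk} = [rho(k) - sum_{j=1..k-1} phi_{k-1,j} rho(k-j)]
            / [1 - sum_{j=1..k-1} phi_{k-1,j} rho(j)],
  phi_{k,j} = phi_{k-1,j} - phi_{kk} phi_{k-1,k-j},  j = 1..k-1.
Step k = 1:
  phi_11 = rho(1) = 0.3596.
Step k = 2:
  phi_22 = [rho(2) - phi_11 rho(1)] / [1 - phi_11 rho(1)] = [-0.1316 - (0.3596)(0.3596)] / [1 - (0.3596)(0.3596)]
         = -0.26091216 / 0.87068784 = -0.299662.
  Update: phi_21 = phi_11 - phi_22 phi_11 = 0.3596 - (-0.299662)(0.3596) = 0.467358.
Step k = 3:
  phi_33 = [rho(3) - phi_21 rho(2) - phi_22 rho(1)] / [1 - phi_21 rho(1) - phi_22 rho(2)]
    numerator   = -0.5536 - (0.467358)(-0.1316) - (-0.299662)(0.3596) = -0.38433713
    denominator = 1 - (0.467358)(0.3596) - (-0.299662)(-0.1316) = 0.79250235
  phi_33 = -0.38433713 / 0.79250235 = -0.485.
Therefore phi_{33} = -0.4850.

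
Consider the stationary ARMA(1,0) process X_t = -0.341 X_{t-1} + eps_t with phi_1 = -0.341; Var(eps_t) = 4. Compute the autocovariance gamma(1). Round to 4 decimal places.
\gamma(1) = -1.5435

Multiply the model equation by X_{t-k} and take expectations. With theta_0 = psi_0 = 1 and psi_j the MA(infinity) weights, this gives
  gamma(k) - sum_i phi_i gamma(k-i) = c_k,
  c_k = sigma^2 * sum_{j=k..q} theta_j psi_{j-k}   (c_k = 0 for k > q),
using gamma(-m) = gamma(m).
Pure AR (q = 0): c_0 = sigma^2 = 4, c_k = 0 for k >= 1.
Equations for k = 0 and k = 1 (AR order 1):
  gamma(0) = phi_1 gamma(1) + c_0
  gamma(1) = phi_1 gamma(0) + c_1
Substituting the second into the first: gamma(0) (1 - phi_1^2) = c_0 + phi_1 c_1, so
  gamma(0) = c_0 / (1 - phi_1^2) = 4 / (1 - (-0.341)^2) = 4 / 0.883719 = 4.526326.
  gamma(1) = phi_1 gamma(0) = (-0.341)(4.526326) = -1.543477.
Therefore gamma(1) = -1.5435 (to 4 decimal places).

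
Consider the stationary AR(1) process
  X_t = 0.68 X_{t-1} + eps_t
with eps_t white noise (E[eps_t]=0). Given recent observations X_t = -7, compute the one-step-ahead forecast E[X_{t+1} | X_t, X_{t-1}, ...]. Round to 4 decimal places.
E[X_{t+1} \mid \mathcal F_t] = -4.7600

For an AR(p) model X_t = c + sum_i phi_i X_{t-i} + eps_t, the
one-step-ahead conditional mean is
  E[X_{t+1} | X_t, ...] = c + sum_i phi_i X_{t+1-i}.
Substitute known values:
  E[X_{t+1} | ...] = (0.68) * (-7)
                   = -4.7600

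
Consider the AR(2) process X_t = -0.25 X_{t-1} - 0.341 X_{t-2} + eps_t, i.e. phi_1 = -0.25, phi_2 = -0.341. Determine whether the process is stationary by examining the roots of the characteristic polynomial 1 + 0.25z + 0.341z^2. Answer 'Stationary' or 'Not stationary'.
\text{Stationary}

The AR(p) characteristic polynomial is P(z) = 1 + 0.25z + 0.341z^2.
Stationarity requires all roots to lie outside the unit circle, i.e. |z| > 1 for every root.
Set 1 + (0.25) z + (0.341) z^2 = 0, i.e. a z^2 + b z + c = 0 with a = 0.341, b = 0.25, c = 1.
Discriminant D = b^2 - 4ac = (0.25)^2 - 4*(0.341)*1 = 0.0625 - (1.364) = -1.3015.
D < 0, so the roots are the complex-conjugate pair z = (-b +/- i sqrt(-D)) / (2a) = -0.3666 +/- 1.6728i.
For a conjugate pair |z|^2 = z * conj(z) = (product of roots) = c/a = 1/(0.341) = 2.932551, so |z| = sqrt(2.932551) = 1.7125 for both roots.
Moduli of all roots: 1.7125, 1.7125.
All moduli strictly greater than 1? Yes.
Verdict: Stationary.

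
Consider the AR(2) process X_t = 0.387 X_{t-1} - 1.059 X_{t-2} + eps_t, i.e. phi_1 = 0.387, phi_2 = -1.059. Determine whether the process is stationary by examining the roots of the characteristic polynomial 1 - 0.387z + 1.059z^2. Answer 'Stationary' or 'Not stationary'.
\text{Not stationary}

The AR(p) characteristic polynomial is P(z) = 1 - 0.387z + 1.059z^2.
Stationarity requires all roots to lie outside the unit circle, i.e. |z| > 1 for every root.
Set 1 + (-0.387) z + (1.059) z^2 = 0, i.e. a z^2 + b z + c = 0 with a = 1.059, b = -0.387, c = 1.
Discriminant D = b^2 - 4ac = (-0.387)^2 - 4*(1.059)*1 = 0.149769 - (4.236) = -4.086231.
D < 0, so the roots are the complex-conjugate pair z = (-b +/- i sqrt(-D)) / (2a) = 0.1827 +/- 0.9544i.
For a conjugate pair |z|^2 = z * conj(z) = (product of roots) = c/a = 1/(1.059) = 0.944287, so |z| = sqrt(0.944287) = 0.9717 for both roots.
Moduli of all roots: 0.9717, 0.9717.
All moduli strictly greater than 1? No.
Verdict: Not stationary.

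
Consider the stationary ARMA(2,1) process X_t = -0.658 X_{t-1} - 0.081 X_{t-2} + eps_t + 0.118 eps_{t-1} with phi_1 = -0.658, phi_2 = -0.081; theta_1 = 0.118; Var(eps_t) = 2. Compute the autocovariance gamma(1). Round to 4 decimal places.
\gamma(1) = -1.4758

Multiply the model equation by X_{t-k} and take expectations. With theta_0 = psi_0 = 1 and psi_j the MA(infinity) weights, this gives
  gamma(k) - sum_i phi_i gamma(k-i) = c_k,
  c_k = sigma^2 * sum_{j=k..q} theta_j psi_{j-k}   (c_k = 0 for k > q),
using gamma(-m) = gamma(m).
psi-weights needed (psi_j = theta_j + sum_i phi_i psi_{j-i}):
  psi_1 = theta_1 + phi_1 = 0.118 + (-0.658) = -0.54
Right-hand sides:
  c_0 = sigma^2 (1 + theta_1 psi_1) = 2 * (1 + (0.118)(-0.54)) = 2 * 0.93628 = 1.87256
  c_1 = sigma^2 theta_1 = 2 * (0.118) = 0.236
  c_2 = 0
Equations for k = 0, 1, 2 (AR order 2, c_2 = 0):
  (E0) gamma(0) = phi_1 gamma(1) + phi_2 gamma(2) + c_0
  (E1) gamma(1) = phi_1 gamma(0) + phi_2 gamma(1) + c_1
  (E2) gamma(2) = phi_1 gamma(1) + phi_2 gamma(0)
From (E1): gamma(1) = A gamma(0) + B with
  A = phi_1 / (1 - phi_2) = -0.658 / 1.081 = -0.608696,   B = c_1 / (1 - phi_2) = 0.236 / 1.081 = 0.218316.
Insert (E2) into (E0): gamma(0) (1 - phi_2^2) = phi_1 (1 + phi_2) gamma(1) + c_0.
  phi_1 (1 + phi_2) = (-0.658)(0.919) = -0.604702,   1 - phi_2^2 = 0.993439.
Replace gamma(1) by A gamma(0) + B and collect gamma(0):
  gamma(0) [0.993439 - (-0.604702)(-0.608696)] = (-0.604702)(0.218316) + 1.87256
  gamma(0) * 0.62536 = 1.740544
  gamma(0) = 1.740544 / 0.62536 = 2.783269.
  gamma(1) = A gamma(0) + B = (-0.608696)(2.783269) + (0.218316) = -1.475847.
Therefore gamma(1) = -1.4758 (to 4 decimal places).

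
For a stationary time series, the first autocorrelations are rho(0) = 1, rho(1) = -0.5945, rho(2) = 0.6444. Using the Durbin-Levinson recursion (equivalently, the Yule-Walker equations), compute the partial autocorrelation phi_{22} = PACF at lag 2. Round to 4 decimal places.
\phi_{22} = 0.4500

The PACF at lag k is phi_{kk}, the last component of the solution
to the Yule-Walker system G_k phi = r_k where
  (G_k)_{ij} = rho(|i - j|), (r_k)_i = rho(i), i,j = 1..k.
Equivalently, Durbin-Levinson gives phi_{kk} iteratively:
  phi_{11} = rho(1)
  phi_{kk} = [rho(k) - sum_{j=1..k-1} phi_{k-1,j} rho(k-j)]
            / [1 - sum_{j=1..k-1} phi_{k-1,j} rho(j)],
  phi_{k,j} = phi_{k-1,j} - phi_{kk} phi_{k-1,k-j},  j = 1..k-1.
Step k = 1:
  phi_11 = rho(1) = -0.5945.
Step k = 2:
  phi_22 = [rho(2) - phi_11 rho(1)] / [1 - phi_11 rho(1)] = [0.6444 - (-0.5945)(-0.5945)] / [1 - (-0.5945)(-0.5945)]
         = 0.29096975 / 0.64656975 = 0.45.
Therefore phi_{22} = 0.4500.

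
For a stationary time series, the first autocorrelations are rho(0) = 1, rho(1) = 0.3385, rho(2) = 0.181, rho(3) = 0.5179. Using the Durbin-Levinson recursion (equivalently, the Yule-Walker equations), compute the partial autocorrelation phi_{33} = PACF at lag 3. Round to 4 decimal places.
\phi_{33} = 0.4950

The PACF at lag k is phi_{kk}, the last component of the solution
to the Yule-Walker system G_k phi = r_k where
  (G_k)_{ij} = rho(|i - j|), (r_k)_i = rho(i), i,j = 1..k.
Equivalently, Durbin-Levinson gives phi_{kk} iteratively:
  phi_{11} = rho(1)
  phi_{kk} = [rho(k) - sum_{j=1..k-1} phi_{k-1,j} rho(k-j)]
            / [1 - sum_{j=1..k-1} phi_{k-1,j} rho(j)],
  phi_{k,j} = phi_{k-1,j} - phi_{kk} phi_{k-1,k-j},  j = 1..k-1.
Step k = 1:
  phi_11 = rho(1) = 0.3385.
Step k = 2:
  phi_22 = [rho(2) - phi_11 rho(1)] / [1 - phi_11 rho(1)] = [0.181 - (0.3385)(0.3385)] / [1 - (0.3385)(0.3385)]
         = 0.06641775 / 0.88541775 = 0.075013.
  Update: phi_21 = phi_11 - phi_22 phi_11 = 0.3385 - (0.075013)(0.3385) = 0.313108.
Step k = 3:
  phi_33 = [rho(3) - phi_21 rho(2) - phi_22 rho(1)] / [1 - phi_21 rho(1) - phi_22 rho(2)]
    numerator   = 0.5179 - (0.313108)(0.181) - (0.075013)(0.3385) = 0.43583556
    denominator = 1 - (0.313108)(0.3385) - (0.075013)(0.181) = 0.88043556
  phi_33 = 0.43583556 / 0.88043556 = 0.495.
Therefore phi_{33} = 0.4950.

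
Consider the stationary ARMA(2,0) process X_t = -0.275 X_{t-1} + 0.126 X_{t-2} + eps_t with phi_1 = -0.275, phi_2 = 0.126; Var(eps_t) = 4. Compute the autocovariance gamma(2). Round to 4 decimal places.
\gamma(2) = 0.9587

Multiply the model equation by X_{t-k} and take expectations. With theta_0 = psi_0 = 1 and psi_j the MA(infinity) weights, this gives
  gamma(k) - sum_i phi_i gamma(k-i) = c_k,
  c_k = sigma^2 * sum_{j=k..q} theta_j psi_{j-k}   (c_k = 0 for k > q),
using gamma(-m) = gamma(m).
Pure AR (q = 0): c_0 = sigma^2 = 4, c_k = 0 for k >= 1.
Equations for k = 0, 1, 2 (AR order 2, c_2 = 0):
  (E0) gamma(0) = phi_1 gamma(1) + phi_2 gamma(2) + c_0
  (E1) gamma(1) = phi_1 gamma(0) + phi_2 gamma(1) + c_1
  (E2) gamma(2) = phi_1 gamma(1) + phi_2 gamma(0)
From (E1): gamma(1) = A gamma(0) + B with
  A = phi_1 / (1 - phi_2) = -0.275 / 0.874 = -0.314645,   B = c_1 / (1 - phi_2) = 0 / 0.874 = 0.
Insert (E2) into (E0): gamma(0) (1 - phi_2^2) = phi_1 (1 + phi_2) gamma(1) + c_0.
  phi_1 (1 + phi_2) = (-0.275)(1.126) = -0.30965,   1 - phi_2^2 = 0.984124.
Replace gamma(1) by A gamma(0) + B and collect gamma(0):
  gamma(0) [0.984124 - (-0.30965)(-0.314645)] = c_0 = 4
  gamma(0) * 0.886694 = 4
  gamma(0) = 4 / 0.886694 = 4.511139.
  gamma(1) = A gamma(0) = (-0.314645)(4.511139) = -1.419409.
  gamma(2) = phi_1 gamma(1) + phi_2 gamma(0) = (-0.275)(-1.419409) + (0.126)(4.511139) = 0.958741.
Therefore gamma(2) = 0.9587 (to 4 decimal places).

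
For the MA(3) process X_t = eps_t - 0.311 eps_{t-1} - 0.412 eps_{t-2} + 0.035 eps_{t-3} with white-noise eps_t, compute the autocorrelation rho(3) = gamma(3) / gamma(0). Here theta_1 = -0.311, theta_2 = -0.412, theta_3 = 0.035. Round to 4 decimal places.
\rho(3) = 0.0276

For an MA(q) process with theta_0 = 1, the autocovariance is
  gamma(k) = sigma^2 * sum_{i=0..q-k} theta_i * theta_{i+k},
and rho(k) = gamma(k) / gamma(0). Sigma^2 cancels.
  numerator   = (1)*(0.035) = 0.035.
  denominator = (1)^2 + (-0.311)^2 + (-0.412)^2 + (0.035)^2 = 1.26769.
  rho(3) = 0.035 / 1.26769 = 0.0276.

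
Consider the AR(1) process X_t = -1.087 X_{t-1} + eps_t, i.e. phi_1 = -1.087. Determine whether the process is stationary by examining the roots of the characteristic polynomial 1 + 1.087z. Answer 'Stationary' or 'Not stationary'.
\text{Not stationary}

The AR(p) characteristic polynomial is P(z) = 1 + 1.087z.
Stationarity requires all roots to lie outside the unit circle, i.e. |z| > 1 for every root.
This is linear in z: 1 + (1.087) z = 0  =>  z = -1/(1.087) = -0.919963,  |z| = 0.919963.
Moduli of all roots: 0.9200.
All moduli strictly greater than 1? No.
Verdict: Not stationary.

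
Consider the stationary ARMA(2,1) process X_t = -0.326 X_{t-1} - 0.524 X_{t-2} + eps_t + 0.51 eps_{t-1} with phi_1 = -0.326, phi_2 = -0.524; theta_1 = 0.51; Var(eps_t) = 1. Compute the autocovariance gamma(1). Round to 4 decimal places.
\gamma(1) = 0.0127

Multiply the model equation by X_{t-k} and take expectations. With theta_0 = psi_0 = 1 and psi_j the MA(infinity) weights, this gives
  gamma(k) - sum_i phi_i gamma(k-i) = c_k,
  c_k = sigma^2 * sum_{j=k..q} theta_j psi_{j-k}   (c_k = 0 for k > q),
using gamma(-m) = gamma(m).
psi-weights needed (psi_j = theta_j + sum_i phi_i psi_{j-i}):
  psi_1 = theta_1 + phi_1 = 0.51 + (-0.326) = 0.184
Right-hand sides:
  c_0 = sigma^2 (1 + theta_1 psi_1) = 1 * (1 + (0.51)(0.184)) = 1 * 1.09384 = 1.09384
  c_1 = sigma^2 theta_1 = 1 * (0.51) = 0.51
  c_2 = 0
Equations for k = 0, 1, 2 (AR order 2, c_2 = 0):
  (E0) gamma(0) = phi_1 gamma(1) + phi_2 gamma(2) + c_0
  (E1) gamma(1) = phi_1 gamma(0) + phi_2 gamma(1) + c_1
  (E2) gamma(2) = phi_1 gamma(1) + phi_2 gamma(0)
From (E1): gamma(1) = A gamma(0) + B with
  A = phi_1 / (1 - phi_2) = -0.326 / 1.524 = -0.213911,   B = c_1 / (1 - phi_2) = 0.51 / 1.524 = 0.334646.
Insert (E2) into (E0): gamma(0) (1 - phi_2^2) = phi_1 (1 + phi_2) gamma(1) + c_0.
  phi_1 (1 + phi_2) = (-0.326)(0.476) = -0.155176,   1 - phi_2^2 = 0.725424.
Replace gamma(1) by A gamma(0) + B and collect gamma(0):
  gamma(0) [0.725424 - (-0.155176)(-0.213911)] = (-0.155176)(0.334646) + 1.09384
  gamma(0) * 0.69223 = 1.041911
  gamma(0) = 1.041911 / 0.69223 = 1.505151.
  gamma(1) = A gamma(0) + B = (-0.213911)(1.505151) + (0.334646) = 0.012678.
Therefore gamma(1) = 0.0127 (to 4 decimal places).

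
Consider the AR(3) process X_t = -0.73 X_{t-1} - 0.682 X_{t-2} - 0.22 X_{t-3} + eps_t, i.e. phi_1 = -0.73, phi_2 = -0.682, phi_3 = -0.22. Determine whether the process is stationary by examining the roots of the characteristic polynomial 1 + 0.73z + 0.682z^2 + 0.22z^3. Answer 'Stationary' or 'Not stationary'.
\text{Stationary}

The AR(p) characteristic polynomial is P(z) = 1 + 0.73z + 0.682z^2 + 0.22z^3.
Stationarity requires all roots to lie outside the unit circle, i.e. |z| > 1 for every root.
Degree 3: look for a simple real root z0 first, then factor out (1 - z/z0) and solve the remaining quadratic.
Testing z0 = -2.5: P(-2.5) = 1 + (0.73)(-2.5) + (0.682)(-2.5)^2 + (0.22)(-2.5)^3
  = 1 + (-1.825) + (4.2625) + (-3.4375) = 0.  So z_0 = -2.5 is a root, |z_0| = 2.5.
Divide out the factor (1 + 0.4 z) = (1 - z/z0) (since 1/z0 = -0.4):
  P(z) = (1 + 0.4 z)(1 + (0.33) z + (0.55) z^2)
  [check: z-coef 0.33 - (-0.4) = 0.73; z^2-coef 0.55 - (-0.4)(0.33) = 0.682; z^3-coef -(-0.4)(0.55) = 0.22.]
Remaining roots from the quadratic factor 1 + (0.33) z + (0.55) z^2:
  Set 1 + (0.33) z + (0.55) z^2 = 0, i.e. a z^2 + b z + c = 0 with a = 0.55, b = 0.33, c = 1.
  Discriminant D = b^2 - 4ac = (0.33)^2 - 4*(0.55)*1 = 0.1089 - (2.2) = -2.0911.
  D < 0, so the roots are the complex-conjugate pair z = (-b +/- i sqrt(-D)) / (2a) = -0.3 +/- 1.3146i.
  For a conjugate pair |z|^2 = z * conj(z) = (product of roots) = c/a = 1/(0.55) = 1.818182, so |z| = sqrt(1.818182) = 1.3484 for both roots.
Moduli of all roots: 2.5000, 1.3484, 1.3484.
All moduli strictly greater than 1? Yes.
Verdict: Stationary.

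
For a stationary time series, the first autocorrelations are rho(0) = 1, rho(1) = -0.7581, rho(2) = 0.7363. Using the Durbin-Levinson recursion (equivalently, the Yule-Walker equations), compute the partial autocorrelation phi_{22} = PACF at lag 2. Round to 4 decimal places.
\phi_{22} = 0.3799

The PACF at lag k is phi_{kk}, the last component of the solution
to the Yule-Walker system G_k phi = r_k where
  (G_k)_{ij} = rho(|i - j|), (r_k)_i = rho(i), i,j = 1..k.
Equivalently, Durbin-Levinson gives phi_{kk} iteratively:
  phi_{11} = rho(1)
  phi_{kk} = [rho(k) - sum_{j=1..k-1} phi_{k-1,j} rho(k-j)]
            / [1 - sum_{j=1..k-1} phi_{k-1,j} rho(j)],
  phi_{k,j} = phi_{k-1,j} - phi_{kk} phi_{k-1,k-j},  j = 1..k-1.
Step k = 1:
  phi_11 = rho(1) = -0.7581.
Step k = 2:
  phi_22 = [rho(2) - phi_11 rho(1)] / [1 - phi_11 rho(1)] = [0.7363 - (-0.7581)(-0.7581)] / [1 - (-0.7581)(-0.7581)]
         = 0.16158439 / 0.42528439 = 0.3799.
Therefore phi_{22} = 0.3799.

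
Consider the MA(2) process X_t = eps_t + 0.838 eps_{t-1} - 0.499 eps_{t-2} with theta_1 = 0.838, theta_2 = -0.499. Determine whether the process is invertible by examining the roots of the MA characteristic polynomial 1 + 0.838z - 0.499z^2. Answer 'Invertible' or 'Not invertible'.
\text{Not invertible}

The MA(q) characteristic polynomial is P(z) = 1 + 0.838z - 0.499z^2.
Invertibility requires all roots to lie outside the unit circle, i.e. |z| > 1 for every root.
Set 1 + (0.838) z + (-0.499) z^2 = 0, i.e. a z^2 + b z + c = 0 with a = -0.499, b = 0.838, c = 1.
Discriminant D = b^2 - 4ac = (0.838)^2 - 4*(-0.499)*1 = 0.702244 - (-1.996) = 2.698244.
D >= 0, so the roots are real: z = (-b +/- sqrt(D)) / (2a) = (-0.838 +/- 1.642633) / (-0.998).
  z_1 = (-0.838 + 1.642633) / (-0.998) = -0.8062,   |z_1| = 0.8062.
  z_2 = (-0.838 - 1.642633) / (-0.998) = 2.4856,   |z_2| = 2.4856.
Moduli of all roots: 0.8062, 2.4856.
All moduli strictly greater than 1? No.
Verdict: Not invertible.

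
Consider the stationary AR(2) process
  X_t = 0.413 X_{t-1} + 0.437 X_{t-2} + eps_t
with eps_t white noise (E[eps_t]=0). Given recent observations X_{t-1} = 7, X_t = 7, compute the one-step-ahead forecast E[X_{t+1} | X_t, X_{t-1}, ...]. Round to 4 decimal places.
E[X_{t+1} \mid \mathcal F_t] = 5.9500

For an AR(p) model X_t = c + sum_i phi_i X_{t-i} + eps_t, the
one-step-ahead conditional mean is
  E[X_{t+1} | X_t, ...] = c + sum_i phi_i X_{t+1-i}.
Substitute known values:
  E[X_{t+1} | ...] = (0.413) * (7) + (0.437) * (7)
                   = 5.9500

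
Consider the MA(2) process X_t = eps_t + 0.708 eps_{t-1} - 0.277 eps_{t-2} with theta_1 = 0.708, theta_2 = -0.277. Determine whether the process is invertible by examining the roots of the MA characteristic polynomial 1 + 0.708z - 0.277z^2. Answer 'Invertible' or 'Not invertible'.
\text{Invertible}

The MA(q) characteristic polynomial is P(z) = 1 + 0.708z - 0.277z^2.
Invertibility requires all roots to lie outside the unit circle, i.e. |z| > 1 for every root.
Set 1 + (0.708) z + (-0.277) z^2 = 0, i.e. a z^2 + b z + c = 0 with a = -0.277, b = 0.708, c = 1.
Discriminant D = b^2 - 4ac = (0.708)^2 - 4*(-0.277)*1 = 0.501264 - (-1.108) = 1.609264.
D >= 0, so the roots are real: z = (-b +/- sqrt(D)) / (2a) = (-0.708 +/- 1.268568) / (-0.554).
  z_1 = (-0.708 + 1.268568) / (-0.554) = -1.0119,   |z_1| = 1.0119.
  z_2 = (-0.708 - 1.268568) / (-0.554) = 3.5678,   |z_2| = 3.5678.
Moduli of all roots: 1.0119, 3.5678.
All moduli strictly greater than 1? Yes.
Verdict: Invertible.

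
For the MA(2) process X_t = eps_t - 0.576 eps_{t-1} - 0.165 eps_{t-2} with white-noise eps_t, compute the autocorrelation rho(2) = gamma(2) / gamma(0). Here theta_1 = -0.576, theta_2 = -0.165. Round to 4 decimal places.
\rho(2) = -0.1214

For an MA(q) process with theta_0 = 1, the autocovariance is
  gamma(k) = sigma^2 * sum_{i=0..q-k} theta_i * theta_{i+k},
and rho(k) = gamma(k) / gamma(0). Sigma^2 cancels.
  numerator   = (1)*(-0.165) = -0.165.
  denominator = (1)^2 + (-0.576)^2 + (-0.165)^2 = 1.359001.
  rho(2) = -0.165 / 1.359001 = -0.1214.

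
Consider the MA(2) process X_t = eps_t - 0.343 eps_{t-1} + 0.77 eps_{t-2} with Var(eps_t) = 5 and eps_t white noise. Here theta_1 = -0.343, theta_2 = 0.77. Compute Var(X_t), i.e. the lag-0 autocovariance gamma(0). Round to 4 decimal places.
\gamma(0) = 8.5527

For an MA(q) process X_t = eps_t + sum_i theta_i eps_{t-i} with
Var(eps_t) = sigma^2, the variance is
  gamma(0) = sigma^2 * (1 + sum_i theta_i^2).
  sum_i theta_i^2 = (-0.343)^2 + (0.77)^2 = 0.117649 + 0.5929 = 0.710549.
  gamma(0) = 5 * (1 + 0.710549) = 5 * 1.710549 = 8.552745, which rounds to 8.5527.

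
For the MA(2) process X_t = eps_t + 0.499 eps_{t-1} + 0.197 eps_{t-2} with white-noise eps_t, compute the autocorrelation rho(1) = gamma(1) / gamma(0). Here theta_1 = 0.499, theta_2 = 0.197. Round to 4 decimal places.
\rho(1) = 0.4638

For an MA(q) process with theta_0 = 1, the autocovariance is
  gamma(k) = sigma^2 * sum_{i=0..q-k} theta_i * theta_{i+k},
and rho(k) = gamma(k) / gamma(0). Sigma^2 cancels.
  numerator   = (1)*(0.499) + (0.499)*(0.197) = 0.597303.
  denominator = (1)^2 + (0.499)^2 + (0.197)^2 = 1.28781.
  rho(1) = 0.597303 / 1.28781 = 0.4638.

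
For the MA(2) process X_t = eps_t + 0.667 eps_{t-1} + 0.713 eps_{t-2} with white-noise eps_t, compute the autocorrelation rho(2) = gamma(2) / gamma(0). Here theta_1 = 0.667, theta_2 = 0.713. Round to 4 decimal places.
\rho(2) = 0.3650

For an MA(q) process with theta_0 = 1, the autocovariance is
  gamma(k) = sigma^2 * sum_{i=0..q-k} theta_i * theta_{i+k},
and rho(k) = gamma(k) / gamma(0). Sigma^2 cancels.
  numerator   = (1)*(0.713) = 0.713.
  denominator = (1)^2 + (0.667)^2 + (0.713)^2 = 1.953258.
  rho(2) = 0.713 / 1.953258 = 0.3650.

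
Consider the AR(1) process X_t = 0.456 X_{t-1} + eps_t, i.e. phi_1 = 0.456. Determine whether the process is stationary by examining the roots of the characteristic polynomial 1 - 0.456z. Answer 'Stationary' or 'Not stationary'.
\text{Stationary}

The AR(p) characteristic polynomial is P(z) = 1 - 0.456z.
Stationarity requires all roots to lie outside the unit circle, i.e. |z| > 1 for every root.
This is linear in z: 1 + (-0.456) z = 0  =>  z = -1/(-0.456) = 2.192982,  |z| = 2.192982.
Moduli of all roots: 2.1930.
All moduli strictly greater than 1? Yes.
Verdict: Stationary.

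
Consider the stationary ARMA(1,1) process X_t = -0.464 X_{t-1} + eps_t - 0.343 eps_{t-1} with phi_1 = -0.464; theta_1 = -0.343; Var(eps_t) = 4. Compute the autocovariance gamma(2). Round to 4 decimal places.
\gamma(2) = 2.2125

Multiply the model equation by X_{t-k} and take expectations. With theta_0 = psi_0 = 1 and psi_j the MA(infinity) weights, this gives
  gamma(k) - sum_i phi_i gamma(k-i) = c_k,
  c_k = sigma^2 * sum_{j=k..q} theta_j psi_{j-k}   (c_k = 0 for k > q),
using gamma(-m) = gamma(m).
psi-weights needed (psi_j = theta_j + sum_i phi_i psi_{j-i}):
  psi_1 = theta_1 + phi_1 = -0.343 + (-0.464) = -0.807
Right-hand sides:
  c_0 = sigma^2 (1 + theta_1 psi_1) = 4 * (1 + (-0.343)(-0.807)) = 4 * 1.276801 = 5.107204
  c_1 = sigma^2 theta_1 = 4 * (-0.343) = -1.372
  c_2 = 0
Equations for k = 0 and k = 1 (AR order 1):
  gamma(0) = phi_1 gamma(1) + c_0
  gamma(1) = phi_1 gamma(0) + c_1
Substituting the second into the first: gamma(0) (1 - phi_1^2) = c_0 + phi_1 c_1, so
  gamma(0) = (c_0 + phi_1 c_1) / (1 - phi_1^2) = (5.107204 + (-0.464)(-1.372)) / (1 - (-0.464)^2) = 5.743812 / 0.784704 = 7.319718.
  gamma(1) = phi_1 gamma(0) + c_1 = (-0.464)(7.319718) + (-1.372) = -4.768349.
For k = 2 (> q): gamma(2) = phi_1 gamma(1) = (-0.464)(-4.768349) = 2.212514.
Therefore gamma(2) = 2.2125 (to 4 decimal places).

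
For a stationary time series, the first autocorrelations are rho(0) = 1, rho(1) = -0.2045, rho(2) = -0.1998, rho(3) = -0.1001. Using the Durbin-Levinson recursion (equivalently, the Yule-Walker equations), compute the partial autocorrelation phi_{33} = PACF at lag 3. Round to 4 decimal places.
\phi_{33} = -0.2261

The PACF at lag k is phi_{kk}, the last component of the solution
to the Yule-Walker system G_k phi = r_k where
  (G_k)_{ij} = rho(|i - j|), (r_k)_i = rho(i), i,j = 1..k.
Equivalently, Durbin-Levinson gives phi_{kk} iteratively:
  phi_{11} = rho(1)
  phi_{kk} = [rho(k) - sum_{j=1..k-1} phi_{k-1,j} rho(k-j)]
            / [1 - sum_{j=1..k-1} phi_{k-1,j} rho(j)],
  phi_{k,j} = phi_{k-1,j} - phi_{kk} phi_{k-1,k-j},  j = 1..k-1.
Step k = 1:
  phi_11 = rho(1) = -0.2045.
Step k = 2:
  phi_22 = [rho(2) - phi_11 rho(1)] / [1 - phi_11 rho(1)] = [-0.1998 - (-0.2045)(-0.2045)] / [1 - (-0.2045)(-0.2045)]
         = -0.24162025 / 0.95817975 = -0.252166.
  Update: phi_21 = phi_11 - phi_22 phi_11 = -0.2045 - (-0.252166)(-0.2045) = -0.256068.
Step k = 3:
  phi_33 = [rho(3) - phi_21 rho(2) - phi_22 rho(1)] / [1 - phi_21 rho(1) - phi_22 rho(2)]
    numerator   = -0.1001 - (-0.256068)(-0.1998) - (-0.252166)(-0.2045) = -0.2028303
    denominator = 1 - (-0.256068)(-0.2045) - (-0.252166)(-0.1998) = 0.89725136
  phi_33 = -0.2028303 / 0.89725136 = -0.2261.
Therefore phi_{33} = -0.2261.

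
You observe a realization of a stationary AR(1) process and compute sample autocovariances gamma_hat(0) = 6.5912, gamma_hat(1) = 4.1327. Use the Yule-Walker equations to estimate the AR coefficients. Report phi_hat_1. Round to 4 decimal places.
\hat\phi_{1} = 0.6270

The Yule-Walker equations for an AR(p) process read, in matrix form,
  Gamma_p phi = r_p,   with   (Gamma_p)_{ij} = gamma(|i - j|),
                       (r_p)_i = gamma(i),   i,j = 1..p.
Substitute the sample gammas (Toeplitz matrix and right-hand side of size 1):
  Gamma_p = [[6.5912]]
  r_p     = [4.1327]
With p = 1 this is the single equation gamma(0) phi_1 = gamma(1):
  phi_hat_1 = gamma(1) / gamma(0) = 4.1327 / 6.5912 = 0.6270.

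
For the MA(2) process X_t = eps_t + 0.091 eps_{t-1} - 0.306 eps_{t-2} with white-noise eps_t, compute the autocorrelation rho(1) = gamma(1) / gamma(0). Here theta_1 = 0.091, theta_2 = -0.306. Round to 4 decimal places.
\rho(1) = 0.0573

For an MA(q) process with theta_0 = 1, the autocovariance is
  gamma(k) = sigma^2 * sum_{i=0..q-k} theta_i * theta_{i+k},
and rho(k) = gamma(k) / gamma(0). Sigma^2 cancels.
  numerator   = (1)*(0.091) + (0.091)*(-0.306) = 0.063154.
  denominator = (1)^2 + (0.091)^2 + (-0.306)^2 = 1.101917.
  rho(1) = 0.063154 / 1.101917 = 0.0573.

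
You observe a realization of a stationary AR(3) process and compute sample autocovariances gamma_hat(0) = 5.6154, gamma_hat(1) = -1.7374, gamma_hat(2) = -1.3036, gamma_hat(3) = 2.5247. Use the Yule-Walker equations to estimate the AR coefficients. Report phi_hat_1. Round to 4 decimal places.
\hat\phi_{1} = -0.3110

The Yule-Walker equations for an AR(p) process read, in matrix form,
  Gamma_p phi = r_p,   with   (Gamma_p)_{ij} = gamma(|i - j|),
                       (r_p)_i = gamma(i),   i,j = 1..p.
Substitute the sample gammas (Toeplitz matrix and right-hand side of size 3):
  Gamma_p = [[5.6154, -1.7374, -1.3036], [-1.7374, 5.6154, -1.7374], [-1.3036, -1.7374, 5.6154]]
  r_p     = [-1.7374, -1.3036, 2.5247]
Written out (R1..R3):
  (R1) 5.6154 phi_1 - 1.7374 phi_2 - 1.3036 phi_3 = -1.7374
  (R2) -1.7374 phi_1 + 5.6154 phi_2 - 1.7374 phi_3 = -1.3036
  (R3) -1.3036 phi_1 - 1.7374 phi_2 + 5.6154 phi_3 = 2.5247
Gaussian elimination:
  R2 <- R2 - (-1.7374/5.6154) R1 = R2 - (-0.309399) R1:  5.07785 phi_2 - 2.140733 phi_3 = -1.84115
  R3 <- R3 - (-1.3036/5.6154) R1 = R3 - (-0.232147) R1:  -2.140733 phi_2 + 5.312773 phi_3 = 2.121367
  R3 <- R3 - (-2.140733/5.07785) R2 = R3 - (-0.421583) R2:  4.410277 phi_3 = 1.345171
Back-substitution:
  phi_hat_3 = 1.345171 / 4.410277 = 0.305008
  phi_hat_2 = (-1.84115 - (-2.140733)(0.305008)) / 5.07785 = -0.233998
  phi_hat_1 = (-1.7374 - (-1.7374)(-0.233998) - (-1.3036)(0.305008)) / 5.6154 = -0.310991
So phi_hat = [-0.3110, -0.2340, 0.3050].
Therefore phi_hat_1 = -0.3110.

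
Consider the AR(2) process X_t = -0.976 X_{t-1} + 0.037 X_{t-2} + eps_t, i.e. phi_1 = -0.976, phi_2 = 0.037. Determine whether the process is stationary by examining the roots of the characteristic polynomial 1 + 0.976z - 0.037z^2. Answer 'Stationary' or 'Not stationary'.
\text{Not stationary}

The AR(p) characteristic polynomial is P(z) = 1 + 0.976z - 0.037z^2.
Stationarity requires all roots to lie outside the unit circle, i.e. |z| > 1 for every root.
Set 1 + (0.976) z + (-0.037) z^2 = 0, i.e. a z^2 + b z + c = 0 with a = -0.037, b = 0.976, c = 1.
Discriminant D = b^2 - 4ac = (0.976)^2 - 4*(-0.037)*1 = 0.952576 - (-0.148) = 1.100576.
D >= 0, so the roots are real: z = (-b +/- sqrt(D)) / (2a) = (-0.976 +/- 1.049083) / (-0.074).
  z_1 = (-0.976 + 1.049083) / (-0.074) = -0.9876,   |z_1| = 0.9876.
  z_2 = (-0.976 - 1.049083) / (-0.074) = 27.366,   |z_2| = 27.366.
Moduli of all roots: 0.9876, 27.3660.
All moduli strictly greater than 1? No.
Verdict: Not stationary.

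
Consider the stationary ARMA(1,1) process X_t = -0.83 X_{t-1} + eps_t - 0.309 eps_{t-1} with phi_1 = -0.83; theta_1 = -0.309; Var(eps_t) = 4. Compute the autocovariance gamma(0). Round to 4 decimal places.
\gamma(0) = 20.6804

Multiply the model equation by X_{t-k} and take expectations. With theta_0 = psi_0 = 1 and psi_j the MA(infinity) weights, this gives
  gamma(k) - sum_i phi_i gamma(k-i) = c_k,
  c_k = sigma^2 * sum_{j=k..q} theta_j psi_{j-k}   (c_k = 0 for k > q),
using gamma(-m) = gamma(m).
psi-weights needed (psi_j = theta_j + sum_i phi_i psi_{j-i}):
  psi_1 = theta_1 + phi_1 = -0.309 + (-0.83) = -1.139
Right-hand sides:
  c_0 = sigma^2 (1 + theta_1 psi_1) = 4 * (1 + (-0.309)(-1.139)) = 4 * 1.351951 = 5.407804
  c_1 = sigma^2 theta_1 = 4 * (-0.309) = -1.236
  c_2 = 0
Equations for k = 0 and k = 1 (AR order 1):
  gamma(0) = phi_1 gamma(1) + c_0
  gamma(1) = phi_1 gamma(0) + c_1
Substituting the second into the first: gamma(0) (1 - phi_1^2) = c_0 + phi_1 c_1, so
  gamma(0) = (c_0 + phi_1 c_1) / (1 - phi_1^2) = (5.407804 + (-0.83)(-1.236)) / (1 - (-0.83)^2) = 6.433684 / 0.3111 = 20.680437.
Therefore gamma(0) = 20.6804 (to 4 decimal places).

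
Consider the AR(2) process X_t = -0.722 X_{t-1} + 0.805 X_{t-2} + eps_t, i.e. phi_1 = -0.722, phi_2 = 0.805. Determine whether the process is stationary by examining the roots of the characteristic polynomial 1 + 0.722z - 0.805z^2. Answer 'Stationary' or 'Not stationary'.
\text{Not stationary}

The AR(p) characteristic polynomial is P(z) = 1 + 0.722z - 0.805z^2.
Stationarity requires all roots to lie outside the unit circle, i.e. |z| > 1 for every root.
Set 1 + (0.722) z + (-0.805) z^2 = 0, i.e. a z^2 + b z + c = 0 with a = -0.805, b = 0.722, c = 1.
Discriminant D = b^2 - 4ac = (0.722)^2 - 4*(-0.805)*1 = 0.521284 - (-3.22) = 3.741284.
D >= 0, so the roots are real: z = (-b +/- sqrt(D)) / (2a) = (-0.722 +/- 1.93424) / (-1.61).
  z_1 = (-0.722 + 1.93424) / (-1.61) = -0.7529,   |z_1| = 0.7529.
  z_2 = (-0.722 - 1.93424) / (-1.61) = 1.6498,   |z_2| = 1.6498.
Moduli of all roots: 0.7529, 1.6498.
All moduli strictly greater than 1? No.
Verdict: Not stationary.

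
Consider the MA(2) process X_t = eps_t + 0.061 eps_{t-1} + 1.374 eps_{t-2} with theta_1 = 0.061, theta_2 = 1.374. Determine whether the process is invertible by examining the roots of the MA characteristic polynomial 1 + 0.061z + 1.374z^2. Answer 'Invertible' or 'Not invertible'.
\text{Not invertible}

The MA(q) characteristic polynomial is P(z) = 1 + 0.061z + 1.374z^2.
Invertibility requires all roots to lie outside the unit circle, i.e. |z| > 1 for every root.
Set 1 + (0.061) z + (1.374) z^2 = 0, i.e. a z^2 + b z + c = 0 with a = 1.374, b = 0.061, c = 1.
Discriminant D = b^2 - 4ac = (0.061)^2 - 4*(1.374)*1 = 0.003721 - (5.496) = -5.492279.
D < 0, so the roots are the complex-conjugate pair z = (-b +/- i sqrt(-D)) / (2a) = -0.0222 +/- 0.8528i.
For a conjugate pair |z|^2 = z * conj(z) = (product of roots) = c/a = 1/(1.374) = 0.727802, so |z| = sqrt(0.727802) = 0.8531 for both roots.
Moduli of all roots: 0.8531, 0.8531.
All moduli strictly greater than 1? No.
Verdict: Not invertible.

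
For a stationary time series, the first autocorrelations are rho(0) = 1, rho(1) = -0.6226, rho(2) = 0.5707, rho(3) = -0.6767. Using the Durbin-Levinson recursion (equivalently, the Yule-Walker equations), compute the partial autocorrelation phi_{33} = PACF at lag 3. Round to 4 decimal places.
\phi_{33} = -0.4330

The PACF at lag k is phi_{kk}, the last component of the solution
to the Yule-Walker system G_k phi = r_k where
  (G_k)_{ij} = rho(|i - j|), (r_k)_i = rho(i), i,j = 1..k.
Equivalently, Durbin-Levinson gives phi_{kk} iteratively:
  phi_{11} = rho(1)
  phi_{kk} = [rho(k) - sum_{j=1..k-1} phi_{k-1,j} rho(k-j)]
            / [1 - sum_{j=1..k-1} phi_{k-1,j} rho(j)],
  phi_{k,j} = phi_{k-1,j} - phi_{kk} phi_{k-1,k-j},  j = 1..k-1.
Step k = 1:
  phi_11 = rho(1) = -0.6226.
Step k = 2:
  phi_22 = [rho(2) - phi_11 rho(1)] / [1 - phi_11 rho(1)] = [0.5707 - (-0.6226)(-0.6226)] / [1 - (-0.6226)(-0.6226)]
         = 0.18306924 / 0.61236924 = 0.298952.
  Update: phi_21 = phi_11 - phi_22 phi_11 = -0.6226 - (0.298952)(-0.6226) = -0.436472.
Step k = 3:
  phi_33 = [rho(3) - phi_21 rho(2) - phi_22 rho(1)] / [1 - phi_21 rho(1) - phi_22 rho(2)]
    numerator   = -0.6767 - (-0.436472)(0.5707) - (0.298952)(-0.6226) = -0.24147754
    denominator = 1 - (-0.436472)(-0.6226) - (0.298952)(0.5707) = 0.55764026
  phi_33 = -0.24147754 / 0.55764026 = -0.433.
Therefore phi_{33} = -0.4330.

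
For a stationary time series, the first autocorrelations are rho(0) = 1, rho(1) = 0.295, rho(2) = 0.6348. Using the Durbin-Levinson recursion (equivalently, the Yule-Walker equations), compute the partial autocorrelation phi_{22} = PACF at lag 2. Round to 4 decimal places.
\phi_{22} = 0.6000

The PACF at lag k is phi_{kk}, the last component of the solution
to the Yule-Walker system G_k phi = r_k where
  (G_k)_{ij} = rho(|i - j|), (r_k)_i = rho(i), i,j = 1..k.
Equivalently, Durbin-Levinson gives phi_{kk} iteratively:
  phi_{11} = rho(1)
  phi_{kk} = [rho(k) - sum_{j=1..k-1} phi_{k-1,j} rho(k-j)]
            / [1 - sum_{j=1..k-1} phi_{k-1,j} rho(j)],
  phi_{k,j} = phi_{k-1,j} - phi_{kk} phi_{k-1,k-j},  j = 1..k-1.
Step k = 1:
  phi_11 = rho(1) = 0.295.
Step k = 2:
  phi_22 = [rho(2) - phi_11 rho(1)] / [1 - phi_11 rho(1)] = [0.6348 - (0.295)(0.295)] / [1 - (0.295)(0.295)]
         = 0.547775 / 0.912975 = 0.6.
Therefore phi_{22} = 0.6000.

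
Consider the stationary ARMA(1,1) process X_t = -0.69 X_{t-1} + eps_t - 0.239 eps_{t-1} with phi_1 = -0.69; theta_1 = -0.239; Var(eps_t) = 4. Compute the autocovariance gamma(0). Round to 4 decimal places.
\gamma(0) = 10.5894

Multiply the model equation by X_{t-k} and take expectations. With theta_0 = psi_0 = 1 and psi_j the MA(infinity) weights, this gives
  gamma(k) - sum_i phi_i gamma(k-i) = c_k,
  c_k = sigma^2 * sum_{j=k..q} theta_j psi_{j-k}   (c_k = 0 for k > q),
using gamma(-m) = gamma(m).
psi-weights needed (psi_j = theta_j + sum_i phi_i psi_{j-i}):
  psi_1 = theta_1 + phi_1 = -0.239 + (-0.69) = -0.929
Right-hand sides:
  c_0 = sigma^2 (1 + theta_1 psi_1) = 4 * (1 + (-0.239)(-0.929)) = 4 * 1.222031 = 4.888124
  c_1 = sigma^2 theta_1 = 4 * (-0.239) = -0.956
  c_2 = 0
Equations for k = 0 and k = 1 (AR order 1):
  gamma(0) = phi_1 gamma(1) + c_0
  gamma(1) = phi_1 gamma(0) + c_1
Substituting the second into the first: gamma(0) (1 - phi_1^2) = c_0 + phi_1 c_1, so
  gamma(0) = (c_0 + phi_1 c_1) / (1 - phi_1^2) = (4.888124 + (-0.69)(-0.956)) / (1 - (-0.69)^2) = 5.547764 / 0.5239 = 10.589357.
Therefore gamma(0) = 10.5894 (to 4 decimal places).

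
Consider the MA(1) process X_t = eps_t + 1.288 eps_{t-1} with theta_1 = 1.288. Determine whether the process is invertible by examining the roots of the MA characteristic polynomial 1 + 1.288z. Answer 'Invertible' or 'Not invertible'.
\text{Not invertible}

The MA(q) characteristic polynomial is P(z) = 1 + 1.288z.
Invertibility requires all roots to lie outside the unit circle, i.e. |z| > 1 for every root.
This is linear in z: 1 + (1.288) z = 0  =>  z = -1/(1.288) = -0.776398,  |z| = 0.776398.
Moduli of all roots: 0.7764.
All moduli strictly greater than 1? No.
Verdict: Not invertible.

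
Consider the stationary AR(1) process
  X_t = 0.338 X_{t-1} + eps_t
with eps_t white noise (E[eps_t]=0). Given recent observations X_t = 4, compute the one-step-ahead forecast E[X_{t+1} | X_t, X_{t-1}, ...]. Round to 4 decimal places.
E[X_{t+1} \mid \mathcal F_t] = 1.3520

For an AR(p) model X_t = c + sum_i phi_i X_{t-i} + eps_t, the
one-step-ahead conditional mean is
  E[X_{t+1} | X_t, ...] = c + sum_i phi_i X_{t+1-i}.
Substitute known values:
  E[X_{t+1} | ...] = (0.338) * (4)
                   = 1.3520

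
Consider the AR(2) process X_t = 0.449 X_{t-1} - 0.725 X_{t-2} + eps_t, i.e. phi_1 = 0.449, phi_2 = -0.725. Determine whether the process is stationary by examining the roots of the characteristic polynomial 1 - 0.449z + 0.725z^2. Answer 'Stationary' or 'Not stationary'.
\text{Stationary}

The AR(p) characteristic polynomial is P(z) = 1 - 0.449z + 0.725z^2.
Stationarity requires all roots to lie outside the unit circle, i.e. |z| > 1 for every root.
Set 1 + (-0.449) z + (0.725) z^2 = 0, i.e. a z^2 + b z + c = 0 with a = 0.725, b = -0.449, c = 1.
Discriminant D = b^2 - 4ac = (-0.449)^2 - 4*(0.725)*1 = 0.201601 - (2.9) = -2.698399.
D < 0, so the roots are the complex-conjugate pair z = (-b +/- i sqrt(-D)) / (2a) = 0.3097 +/- 1.1329i.
For a conjugate pair |z|^2 = z * conj(z) = (product of roots) = c/a = 1/(0.725) = 1.37931, so |z| = sqrt(1.37931) = 1.1744 for both roots.
Moduli of all roots: 1.1744, 1.1744.
All moduli strictly greater than 1? Yes.
Verdict: Stationary.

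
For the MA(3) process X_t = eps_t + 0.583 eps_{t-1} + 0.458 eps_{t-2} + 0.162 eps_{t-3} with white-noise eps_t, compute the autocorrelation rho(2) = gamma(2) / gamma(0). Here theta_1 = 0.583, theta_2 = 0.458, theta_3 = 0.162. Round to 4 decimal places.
\rho(2) = 0.3506

For an MA(q) process with theta_0 = 1, the autocovariance is
  gamma(k) = sigma^2 * sum_{i=0..q-k} theta_i * theta_{i+k},
and rho(k) = gamma(k) / gamma(0). Sigma^2 cancels.
  numerator   = (1)*(0.458) + (0.583)*(0.162) = 0.552446.
  denominator = (1)^2 + (0.583)^2 + (0.458)^2 + (0.162)^2 = 1.575897.
  rho(2) = 0.552446 / 1.575897 = 0.3506.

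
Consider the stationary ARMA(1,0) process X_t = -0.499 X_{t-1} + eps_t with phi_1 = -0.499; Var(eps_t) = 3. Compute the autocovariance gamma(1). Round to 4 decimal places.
\gamma(1) = -1.9933

Multiply the model equation by X_{t-k} and take expectations. With theta_0 = psi_0 = 1 and psi_j the MA(infinity) weights, this gives
  gamma(k) - sum_i phi_i gamma(k-i) = c_k,
  c_k = sigma^2 * sum_{j=k..q} theta_j psi_{j-k}   (c_k = 0 for k > q),
using gamma(-m) = gamma(m).
Pure AR (q = 0): c_0 = sigma^2 = 3, c_k = 0 for k >= 1.
Equations for k = 0 and k = 1 (AR order 1):
  gamma(0) = phi_1 gamma(1) + c_0
  gamma(1) = phi_1 gamma(0) + c_1
Substituting the second into the first: gamma(0) (1 - phi_1^2) = c_0 + phi_1 c_1, so
  gamma(0) = c_0 / (1 - phi_1^2) = 3 / (1 - (-0.499)^2) = 3 / 0.750999 = 3.994679.
  gamma(1) = phi_1 gamma(0) = (-0.499)(3.994679) = -1.993345.
Therefore gamma(1) = -1.9933 (to 4 decimal places).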